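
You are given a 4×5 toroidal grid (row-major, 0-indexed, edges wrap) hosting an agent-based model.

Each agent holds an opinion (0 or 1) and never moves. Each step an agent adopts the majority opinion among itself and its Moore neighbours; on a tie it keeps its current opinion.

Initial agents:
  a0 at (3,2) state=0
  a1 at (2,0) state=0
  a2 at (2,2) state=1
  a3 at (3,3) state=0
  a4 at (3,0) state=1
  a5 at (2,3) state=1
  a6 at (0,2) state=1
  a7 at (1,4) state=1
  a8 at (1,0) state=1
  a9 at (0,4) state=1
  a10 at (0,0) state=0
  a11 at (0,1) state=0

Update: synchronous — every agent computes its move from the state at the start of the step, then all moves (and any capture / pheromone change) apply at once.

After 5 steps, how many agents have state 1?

t=1: a0@(3,2):0 a1@(2,0):1 a2@(2,2):1 a3@(3,3):1 a4@(3,0):0 a5@(2,3):1 a6@(0,2):0 a7@(1,4):1 a8@(1,0):1 a9@(0,4):1 a10@(0,0):1 a11@(0,1):0
t=2: a0@(3,2):0 a1@(2,0):1 a2@(2,2):1 a3@(3,3):1 a4@(3,0):1 a5@(2,3):1 a6@(0,2):0 a7@(1,4):1 a8@(1,0):1 a9@(0,4):1 a10@(0,0):1 a11@(0,1):0
t=3: (unchanged — steady state)

9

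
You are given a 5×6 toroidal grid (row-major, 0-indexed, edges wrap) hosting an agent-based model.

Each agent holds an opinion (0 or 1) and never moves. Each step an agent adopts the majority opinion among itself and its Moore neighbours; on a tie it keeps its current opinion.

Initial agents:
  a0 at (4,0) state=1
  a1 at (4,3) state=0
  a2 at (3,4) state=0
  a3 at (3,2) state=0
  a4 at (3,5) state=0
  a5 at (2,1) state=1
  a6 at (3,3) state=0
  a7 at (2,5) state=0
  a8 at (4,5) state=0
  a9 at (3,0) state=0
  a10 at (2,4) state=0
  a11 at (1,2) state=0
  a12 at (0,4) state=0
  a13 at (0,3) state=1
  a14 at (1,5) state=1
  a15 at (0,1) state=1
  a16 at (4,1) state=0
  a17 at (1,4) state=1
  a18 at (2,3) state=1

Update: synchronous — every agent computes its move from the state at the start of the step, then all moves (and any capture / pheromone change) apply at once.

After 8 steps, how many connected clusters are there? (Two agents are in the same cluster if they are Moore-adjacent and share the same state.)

1

t=1: a0@(4,0):0 a1@(4,3):0 a2@(3,4):0 a3@(3,2):0 a4@(3,5):0 a5@(2,1):0 a6@(3,3):0 a7@(2,5):0 a8@(4,5):0 a9@(3,0):0 a10@(2,4):0 a11@(1,2):1 a12@(0,4):0 a13@(0,3):0 a14@(1,5):0 a15@(0,1):1 a16@(4,1):0 a17@(1,4):1 a18@(2,3):0
t=2: a0@(4,0):0 a1@(4,3):0 a2@(3,4):0 a3@(3,2):0 a4@(3,5):0 a5@(2,1):0 a6@(3,3):0 a7@(2,5):0 a8@(4,5):0 a9@(3,0):0 a10@(2,4):0 a11@(1,2):0 a12@(0,4):0 a13@(0,3):0 a14@(1,5):0 a15@(0,1):1 a16@(4,1):0 a17@(1,4):0 a18@(2,3):0
t=3: a0@(4,0):0 a1@(4,3):0 a2@(3,4):0 a3@(3,2):0 a4@(3,5):0 a5@(2,1):0 a6@(3,3):0 a7@(2,5):0 a8@(4,5):0 a9@(3,0):0 a10@(2,4):0 a11@(1,2):0 a12@(0,4):0 a13@(0,3):0 a14@(1,5):0 a15@(0,1):0 a16@(4,1):0 a17@(1,4):0 a18@(2,3):0
t=4: (unchanged — steady state)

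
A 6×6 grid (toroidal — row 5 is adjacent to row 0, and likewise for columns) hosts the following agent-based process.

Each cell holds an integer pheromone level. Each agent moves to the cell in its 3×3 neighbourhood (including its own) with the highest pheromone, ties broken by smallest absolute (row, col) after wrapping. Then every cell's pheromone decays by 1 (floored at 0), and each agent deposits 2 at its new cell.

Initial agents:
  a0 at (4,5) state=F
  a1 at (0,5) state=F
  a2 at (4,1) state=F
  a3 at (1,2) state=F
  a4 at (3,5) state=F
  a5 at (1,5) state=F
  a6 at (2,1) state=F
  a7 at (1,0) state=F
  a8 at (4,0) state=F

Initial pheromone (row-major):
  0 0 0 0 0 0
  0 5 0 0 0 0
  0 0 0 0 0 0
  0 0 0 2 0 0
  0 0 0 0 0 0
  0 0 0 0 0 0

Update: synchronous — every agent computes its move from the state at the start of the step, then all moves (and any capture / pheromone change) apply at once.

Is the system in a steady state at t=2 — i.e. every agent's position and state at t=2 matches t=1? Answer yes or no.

no

t=1: a0@(3,0) a1@(0,0) a2@(3,0) a3@(1,1) a4@(2,0) a5@(0,0) a6@(1,1) a7@(1,1) a8@(3,0) | pheromone: 4 0 0 0 0 0 / 0 10 0 0 0 0 / 2 0 0 0 0 0 / 6 0 0 1 0 0 / 0 0 0 0 0 0 / 0 0 0 0 0 0
t=2: a0@(3,0) a1@(1,1) a2@(3,0) a3@(1,1) a4@(1,1) a5@(1,1) a6@(1,1) a7@(1,1) a8@(3,0) | pheromone: 3 0 0 0 0 0 / 0 21 0 0 0 0 / 1 0 0 0 0 0 / 11 0 0 0 0 0 / 0 0 0 0 0 0 / 0 0 0 0 0 0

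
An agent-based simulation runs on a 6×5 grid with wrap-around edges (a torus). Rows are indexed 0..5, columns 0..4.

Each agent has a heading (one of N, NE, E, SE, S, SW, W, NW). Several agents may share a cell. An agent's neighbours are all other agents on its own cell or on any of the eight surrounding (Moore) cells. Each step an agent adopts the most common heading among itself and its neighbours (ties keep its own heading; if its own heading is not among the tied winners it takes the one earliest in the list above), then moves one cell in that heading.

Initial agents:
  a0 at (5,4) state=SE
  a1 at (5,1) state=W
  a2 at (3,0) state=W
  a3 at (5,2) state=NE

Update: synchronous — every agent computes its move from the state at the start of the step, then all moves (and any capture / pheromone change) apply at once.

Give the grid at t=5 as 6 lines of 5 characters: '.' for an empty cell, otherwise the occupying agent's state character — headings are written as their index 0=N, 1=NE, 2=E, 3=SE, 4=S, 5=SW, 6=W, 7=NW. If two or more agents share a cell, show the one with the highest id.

t=1: a0@(0,0):SE a1@(5,0):W a2@(3,4):W a3@(4,3):NE
t=2: a0@(1,1):SE a1@(5,4):W a2@(3,3):W a3@(3,4):NE
t=3: a0@(2,2):SE a1@(5,3):W a2@(3,2):W a3@(2,0):NE
t=4: a0@(3,3):SE a1@(5,2):W a2@(3,1):W a3@(1,1):NE
t=5: a0@(4,4):SE a1@(5,1):W a2@(3,0):W a3@(0,2):NE

..1..
.....
.....
6....
....3
.6...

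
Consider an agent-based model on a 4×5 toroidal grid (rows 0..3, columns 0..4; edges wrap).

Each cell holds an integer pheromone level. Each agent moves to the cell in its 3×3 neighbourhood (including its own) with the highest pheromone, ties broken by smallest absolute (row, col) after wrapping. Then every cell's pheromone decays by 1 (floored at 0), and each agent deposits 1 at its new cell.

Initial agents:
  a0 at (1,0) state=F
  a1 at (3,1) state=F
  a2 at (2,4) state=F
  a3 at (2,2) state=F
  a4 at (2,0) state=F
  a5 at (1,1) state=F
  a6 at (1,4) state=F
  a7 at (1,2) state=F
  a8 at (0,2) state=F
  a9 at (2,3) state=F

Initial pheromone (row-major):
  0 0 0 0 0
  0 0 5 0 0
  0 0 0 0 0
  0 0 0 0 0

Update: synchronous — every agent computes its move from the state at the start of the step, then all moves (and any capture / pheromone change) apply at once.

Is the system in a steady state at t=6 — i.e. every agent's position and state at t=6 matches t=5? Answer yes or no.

t=1: a0@(0,0) a1@(0,0) a2@(1,0) a3@(1,2) a4@(1,0) a5@(1,2) a6@(0,0) a7@(1,2) a8@(1,2) a9@(1,2) | pheromone: 3 0 0 0 0 / 2 0 9 0 0 / 0 0 0 0 0 / 0 0 0 0 0
t=2: a0@(0,0) a1@(0,0) a2@(0,0) a3@(1,2) a4@(0,0) a5@(1,2) a6@(0,0) a7@(1,2) a8@(1,2) a9@(1,2) | pheromone: 7 0 0 0 0 / 1 0 13 0 0 / 0 0 0 0 0 / 0 0 0 0 0
t=3: a0@(0,0) a1@(0,0) a2@(0,0) a3@(1,2) a4@(0,0) a5@(1,2) a6@(0,0) a7@(1,2) a8@(1,2) a9@(1,2) | pheromone: 11 0 0 0 0 / 0 0 17 0 0 / 0 0 0 0 0 / 0 0 0 0 0
t=4: a0@(0,0) a1@(0,0) a2@(0,0) a3@(1,2) a4@(0,0) a5@(1,2) a6@(0,0) a7@(1,2) a8@(1,2) a9@(1,2) | pheromone: 15 0 0 0 0 / 0 0 21 0 0 / 0 0 0 0 0 / 0 0 0 0 0
t=5: a0@(0,0) a1@(0,0) a2@(0,0) a3@(1,2) a4@(0,0) a5@(1,2) a6@(0,0) a7@(1,2) a8@(1,2) a9@(1,2) | pheromone: 19 0 0 0 0 / 0 0 25 0 0 / 0 0 0 0 0 / 0 0 0 0 0
t=6: a0@(0,0) a1@(0,0) a2@(0,0) a3@(1,2) a4@(0,0) a5@(1,2) a6@(0,0) a7@(1,2) a8@(1,2) a9@(1,2) | pheromone: 23 0 0 0 0 / 0 0 29 0 0 / 0 0 0 0 0 / 0 0 0 0 0

yes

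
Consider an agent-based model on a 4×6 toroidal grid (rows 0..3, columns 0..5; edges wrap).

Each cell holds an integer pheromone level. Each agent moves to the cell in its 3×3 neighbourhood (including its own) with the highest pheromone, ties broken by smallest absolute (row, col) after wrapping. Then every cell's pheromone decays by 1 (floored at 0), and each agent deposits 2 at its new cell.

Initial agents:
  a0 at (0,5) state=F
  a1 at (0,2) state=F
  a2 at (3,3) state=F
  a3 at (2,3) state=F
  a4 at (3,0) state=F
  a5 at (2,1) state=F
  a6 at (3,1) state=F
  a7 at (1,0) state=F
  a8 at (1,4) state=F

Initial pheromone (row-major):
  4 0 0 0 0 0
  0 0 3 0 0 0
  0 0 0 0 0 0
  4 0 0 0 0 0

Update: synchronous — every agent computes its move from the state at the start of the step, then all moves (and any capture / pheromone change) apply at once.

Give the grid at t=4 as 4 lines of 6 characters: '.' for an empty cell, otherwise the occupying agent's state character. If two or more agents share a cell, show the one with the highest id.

t=1: a0@(0,0) a1@(1,2) a2@(0,2) a3@(1,2) a4@(0,0) a5@(3,0) a6@(0,0) a7@(0,0) a8@(0,3) | pheromone: 11 0 2 2 0 0 / 0 0 6 0 0 0 / 0 0 0 0 0 0 / 5 0 0 0 0 0
t=2: a0@(0,0) a1@(1,2) a2@(1,2) a3@(1,2) a4@(0,0) a5@(0,0) a6@(0,0) a7@(0,0) a8@(1,2) | pheromone: 20 0 1 1 0 0 / 0 0 13 0 0 0 / 0 0 0 0 0 0 / 4 0 0 0 0 0
t=3: a0@(0,0) a1@(1,2) a2@(1,2) a3@(1,2) a4@(0,0) a5@(0,0) a6@(0,0) a7@(0,0) a8@(1,2) | pheromone: 29 0 0 0 0 0 / 0 0 20 0 0 0 / 0 0 0 0 0 0 / 3 0 0 0 0 0
t=4: a0@(0,0) a1@(1,2) a2@(1,2) a3@(1,2) a4@(0,0) a5@(0,0) a6@(0,0) a7@(0,0) a8@(1,2) | pheromone: 38 0 0 0 0 0 / 0 0 27 0 0 0 / 0 0 0 0 0 0 / 2 0 0 0 0 0

F.....
..F...
......
......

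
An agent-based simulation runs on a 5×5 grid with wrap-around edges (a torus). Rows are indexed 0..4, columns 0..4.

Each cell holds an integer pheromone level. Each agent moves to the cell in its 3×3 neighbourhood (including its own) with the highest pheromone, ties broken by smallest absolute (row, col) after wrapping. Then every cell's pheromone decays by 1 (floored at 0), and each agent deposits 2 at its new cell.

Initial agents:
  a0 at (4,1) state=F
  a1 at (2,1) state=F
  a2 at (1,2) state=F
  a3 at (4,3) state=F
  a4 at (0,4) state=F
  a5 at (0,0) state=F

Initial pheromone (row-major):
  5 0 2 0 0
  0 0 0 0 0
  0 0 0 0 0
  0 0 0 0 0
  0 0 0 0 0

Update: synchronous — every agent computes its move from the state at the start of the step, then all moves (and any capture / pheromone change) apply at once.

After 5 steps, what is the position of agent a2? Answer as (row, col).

t=1: a0@(0,0) a1@(1,0) a2@(0,2) a3@(0,2) a4@(0,0) a5@(0,0) | pheromone: 10 0 5 0 0 / 2 0 0 0 0 / 0 0 0 0 0 / 0 0 0 0 0 / 0 0 0 0 0
t=2: a0@(0,0) a1@(0,0) a2@(0,2) a3@(0,2) a4@(0,0) a5@(0,0) | pheromone: 17 0 8 0 0 / 1 0 0 0 0 / 0 0 0 0 0 / 0 0 0 0 0 / 0 0 0 0 0
t=3: a0@(0,0) a1@(0,0) a2@(0,2) a3@(0,2) a4@(0,0) a5@(0,0) | pheromone: 24 0 11 0 0 / 0 0 0 0 0 / 0 0 0 0 0 / 0 0 0 0 0 / 0 0 0 0 0
t=4: a0@(0,0) a1@(0,0) a2@(0,2) a3@(0,2) a4@(0,0) a5@(0,0) | pheromone: 31 0 14 0 0 / 0 0 0 0 0 / 0 0 0 0 0 / 0 0 0 0 0 / 0 0 0 0 0
t=5: a0@(0,0) a1@(0,0) a2@(0,2) a3@(0,2) a4@(0,0) a5@(0,0) | pheromone: 38 0 17 0 0 / 0 0 0 0 0 / 0 0 0 0 0 / 0 0 0 0 0 / 0 0 0 0 0

(0, 2)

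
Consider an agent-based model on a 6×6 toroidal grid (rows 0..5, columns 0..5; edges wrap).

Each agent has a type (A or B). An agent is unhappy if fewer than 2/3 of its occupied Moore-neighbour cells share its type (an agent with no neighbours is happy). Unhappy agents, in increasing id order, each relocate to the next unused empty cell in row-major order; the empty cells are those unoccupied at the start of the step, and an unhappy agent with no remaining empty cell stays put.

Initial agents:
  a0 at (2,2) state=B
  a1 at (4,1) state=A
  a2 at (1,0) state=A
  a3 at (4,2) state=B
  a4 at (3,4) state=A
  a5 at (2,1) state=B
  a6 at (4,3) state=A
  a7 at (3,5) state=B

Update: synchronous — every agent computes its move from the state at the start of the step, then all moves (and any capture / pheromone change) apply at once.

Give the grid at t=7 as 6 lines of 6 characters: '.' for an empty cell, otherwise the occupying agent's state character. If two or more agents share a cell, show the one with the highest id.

t=1: a0@(2,2):B a1@(0,0):A a2@(0,1):A a3@(0,2):B a4@(0,3):A a5@(0,4):B a6@(0,5):A a7@(1,1):B
t=2: a0@(2,2):B a1@(0,0):A a2@(1,0):A a3@(1,2):B a4@(1,3):A a5@(1,4):B a6@(1,5):A a7@(2,0):B
t=3: a0@(0,1):B a1@(0,0):A a2@(1,0):A a3@(0,2):B a4@(0,3):A a5@(0,4):B a6@(0,5):A a7@(1,1):B
t=4: a0@(1,2):B a1@(1,3):A a2@(1,4):A a3@(0,2):B a4@(1,5):A a5@(2,0):B a6@(0,5):A a7@(2,1):B
t=5: a0@(1,2):B a1@(0,0):A a2@(1,4):A a3@(0,1):B a4@(1,5):A a5@(0,3):B a6@(0,5):A a7@(2,1):B
t=6: a0@(1,2):B a1@(0,0):A a2@(1,4):A a3@(0,2):B a4@(1,5):A a5@(0,4):B a6@(0,5):A a7@(2,1):B
t=7: a0@(1,2):B a1@(0,0):A a2@(1,4):A a3@(0,2):B a4@(1,5):A a5@(0,1):B a6@(0,5):A a7@(2,1):B

ABB..A
..B.AA
.B....
......
......
......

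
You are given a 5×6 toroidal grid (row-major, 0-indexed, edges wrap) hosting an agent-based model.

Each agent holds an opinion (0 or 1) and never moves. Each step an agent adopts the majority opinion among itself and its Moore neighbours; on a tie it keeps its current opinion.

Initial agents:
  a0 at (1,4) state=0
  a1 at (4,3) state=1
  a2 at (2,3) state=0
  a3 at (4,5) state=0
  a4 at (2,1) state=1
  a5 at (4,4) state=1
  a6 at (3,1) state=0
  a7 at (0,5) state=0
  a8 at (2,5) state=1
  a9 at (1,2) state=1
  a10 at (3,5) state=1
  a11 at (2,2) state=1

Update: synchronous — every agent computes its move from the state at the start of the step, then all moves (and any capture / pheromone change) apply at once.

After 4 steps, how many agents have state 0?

4

t=1: a0@(1,4):0 a1@(4,3):1 a2@(2,3):0 a3@(4,5):0 a4@(2,1):1 a5@(4,4):1 a6@(3,1):1 a7@(0,5):0 a8@(2,5):1 a9@(1,2):1 a10@(3,5):1 a11@(2,2):1
t=2: (unchanged — steady state)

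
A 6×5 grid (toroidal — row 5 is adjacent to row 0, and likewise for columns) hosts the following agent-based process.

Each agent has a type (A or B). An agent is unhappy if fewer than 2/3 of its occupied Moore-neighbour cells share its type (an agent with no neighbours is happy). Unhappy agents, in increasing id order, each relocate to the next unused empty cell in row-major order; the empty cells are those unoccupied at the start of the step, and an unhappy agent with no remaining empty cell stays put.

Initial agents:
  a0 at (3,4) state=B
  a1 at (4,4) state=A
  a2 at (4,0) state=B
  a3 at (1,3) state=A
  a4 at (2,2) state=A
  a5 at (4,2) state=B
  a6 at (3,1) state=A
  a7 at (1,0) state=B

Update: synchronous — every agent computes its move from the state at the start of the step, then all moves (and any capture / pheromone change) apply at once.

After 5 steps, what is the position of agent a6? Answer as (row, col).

t=1: a0@(0,0):B a1@(0,1):A a2@(0,2):B a3@(1,3):A a4@(2,2):A a5@(0,3):B a6@(0,4):A a7@(1,0):B
t=2: a0@(1,1):B a1@(1,2):A a2@(1,4):B a3@(2,0):A a4@(2,2):A a5@(2,1):B a6@(2,3):A a7@(2,4):B
t=3: a0@(0,0):B a1@(0,1):A a2@(0,2):B a3@(0,3):A a4@(0,4):A a5@(1,0):B a6@(1,3):A a7@(3,0):B
t=4: a0@(1,1):B a1@(1,2):A a2@(1,4):B a3@(0,3):A a4@(2,0):A a5@(2,1):B a6@(1,3):A a7@(3,0):B
t=5: a0@(0,0):B a1@(0,1):A a2@(0,2):B a3@(0,3):A a4@(0,4):A a5@(1,0):B a6@(1,3):A a7@(2,2):B

(1, 3)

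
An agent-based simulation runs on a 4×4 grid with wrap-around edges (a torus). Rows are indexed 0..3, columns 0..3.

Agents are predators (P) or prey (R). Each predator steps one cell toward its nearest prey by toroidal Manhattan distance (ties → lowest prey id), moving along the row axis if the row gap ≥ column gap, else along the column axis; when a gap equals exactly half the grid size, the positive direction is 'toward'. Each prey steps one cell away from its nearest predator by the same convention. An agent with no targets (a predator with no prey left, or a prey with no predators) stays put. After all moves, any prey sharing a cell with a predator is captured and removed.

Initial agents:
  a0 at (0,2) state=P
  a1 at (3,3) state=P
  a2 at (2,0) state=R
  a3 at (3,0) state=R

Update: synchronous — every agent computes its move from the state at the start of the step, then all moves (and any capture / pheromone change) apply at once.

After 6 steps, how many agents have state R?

t=1: a0@(0,3):P a1@(3,0):P a2@(1,0):R a3@(3,1):R
t=2: a0@(1,3):P a1@(3,1):P a2@(2,0):R a3@(3,2):R
t=3: a0@(2,3):P a1@(3,2):P a2@(3,0):R a3@(3,3):R
t=4: a0@(3,3):P a1@(3,3):P a2@(0,0):R a3@(0,3):R
t=5: a0@(0,3):P a1@(0,3):P a2@(1,0):R a3@(1,3):R
t=6: a0@(1,3):P a1@(1,3):P a2@(2,0):R a3@(2,3):R

2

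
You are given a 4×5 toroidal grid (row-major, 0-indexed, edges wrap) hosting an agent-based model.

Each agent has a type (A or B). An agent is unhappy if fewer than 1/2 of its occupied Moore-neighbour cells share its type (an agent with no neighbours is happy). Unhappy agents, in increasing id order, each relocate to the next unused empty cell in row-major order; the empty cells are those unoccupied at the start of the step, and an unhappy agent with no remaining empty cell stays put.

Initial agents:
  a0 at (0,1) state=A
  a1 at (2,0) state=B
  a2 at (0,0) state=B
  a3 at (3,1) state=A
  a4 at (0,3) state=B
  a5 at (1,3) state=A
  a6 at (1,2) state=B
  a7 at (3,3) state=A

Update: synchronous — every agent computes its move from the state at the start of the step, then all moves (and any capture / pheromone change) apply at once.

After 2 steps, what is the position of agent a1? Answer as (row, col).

(0, 4)

t=1: a0@(0,2):A a1@(0,4):B a2@(1,0):B a3@(1,1):A a4@(1,4):B a5@(2,1):A a6@(2,2):B a7@(2,3):A
t=2: a0@(0,2):A a1@(0,4):B a2@(1,0):B a3@(1,1):A a4@(1,4):B a5@(0,0):A a6@(0,1):B a7@(0,3):A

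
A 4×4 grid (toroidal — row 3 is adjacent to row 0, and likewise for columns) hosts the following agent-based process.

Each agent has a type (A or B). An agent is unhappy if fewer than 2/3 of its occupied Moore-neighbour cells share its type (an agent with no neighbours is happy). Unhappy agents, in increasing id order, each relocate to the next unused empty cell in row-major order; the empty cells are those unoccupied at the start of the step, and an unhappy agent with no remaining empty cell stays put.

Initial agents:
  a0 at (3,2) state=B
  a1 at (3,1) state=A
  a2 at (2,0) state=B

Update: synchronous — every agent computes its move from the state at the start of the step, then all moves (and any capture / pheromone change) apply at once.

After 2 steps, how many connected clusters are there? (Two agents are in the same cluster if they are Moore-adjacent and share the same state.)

t=1: a0@(0,0):B a1@(0,1):A a2@(0,2):B
t=2: a0@(0,3):B a1@(1,0):A a2@(1,1):B

3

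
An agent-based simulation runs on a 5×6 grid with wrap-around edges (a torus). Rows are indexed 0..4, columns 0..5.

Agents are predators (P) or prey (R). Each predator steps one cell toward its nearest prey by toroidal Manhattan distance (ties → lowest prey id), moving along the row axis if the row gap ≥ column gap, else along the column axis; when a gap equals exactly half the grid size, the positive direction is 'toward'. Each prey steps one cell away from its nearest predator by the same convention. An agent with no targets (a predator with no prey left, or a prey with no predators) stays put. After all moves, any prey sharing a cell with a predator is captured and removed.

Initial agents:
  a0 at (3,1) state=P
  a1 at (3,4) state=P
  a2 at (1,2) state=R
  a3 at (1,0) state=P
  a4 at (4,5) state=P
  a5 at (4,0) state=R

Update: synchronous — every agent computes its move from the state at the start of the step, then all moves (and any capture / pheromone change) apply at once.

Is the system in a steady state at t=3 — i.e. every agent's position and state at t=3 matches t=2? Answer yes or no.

t=1: a0@(4,1):P a1@(3,5):P a2@(1,3):R a3@(1,1):P a4@(4,0):P
t=2: a0@(0,1):P a1@(2,5):P a2@(1,4):R a3@(1,2):P a4@(4,1):P
t=3: a0@(0,2):P a1@(1,5):P a2@(0,4):R a3@(1,3):P a4@(4,2):P

no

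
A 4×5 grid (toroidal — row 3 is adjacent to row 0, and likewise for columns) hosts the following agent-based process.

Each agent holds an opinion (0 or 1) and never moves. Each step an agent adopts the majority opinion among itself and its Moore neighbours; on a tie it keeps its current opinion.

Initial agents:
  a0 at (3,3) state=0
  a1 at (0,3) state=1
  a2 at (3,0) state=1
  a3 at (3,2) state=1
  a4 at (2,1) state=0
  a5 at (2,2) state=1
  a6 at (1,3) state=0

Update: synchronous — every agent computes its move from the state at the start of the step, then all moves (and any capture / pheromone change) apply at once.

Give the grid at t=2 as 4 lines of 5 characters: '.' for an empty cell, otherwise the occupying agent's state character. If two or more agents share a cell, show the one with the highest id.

...1.
...1.
.11..
1.11.

t=1: a0@(3,3):1 a1@(0,3):1 a2@(3,0):1 a3@(3,2):1 a4@(2,1):1 a5@(2,2):0 a6@(1,3):1
t=2: a0@(3,3):1 a1@(0,3):1 a2@(3,0):1 a3@(3,2):1 a4@(2,1):1 a5@(2,2):1 a6@(1,3):1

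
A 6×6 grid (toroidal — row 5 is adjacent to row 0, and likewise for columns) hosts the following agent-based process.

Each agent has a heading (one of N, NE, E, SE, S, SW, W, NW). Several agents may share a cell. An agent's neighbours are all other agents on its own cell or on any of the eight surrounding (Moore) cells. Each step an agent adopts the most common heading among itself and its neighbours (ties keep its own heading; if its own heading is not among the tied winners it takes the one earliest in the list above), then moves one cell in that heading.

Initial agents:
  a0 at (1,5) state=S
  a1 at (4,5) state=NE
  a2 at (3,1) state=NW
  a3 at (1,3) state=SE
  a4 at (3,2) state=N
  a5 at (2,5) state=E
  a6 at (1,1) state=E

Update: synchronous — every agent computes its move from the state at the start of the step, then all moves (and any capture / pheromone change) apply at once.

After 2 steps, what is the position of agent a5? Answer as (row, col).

(2, 1)

t=1: a0@(2,5):S a1@(3,0):NE a2@(2,0):NW a3@(2,4):SE a4@(2,2):N a5@(2,0):E a6@(1,2):E
t=2: a0@(3,5):S a1@(2,1):NE a2@(1,5):NW a3@(3,5):SE a4@(1,2):N a5@(2,1):E a6@(1,3):E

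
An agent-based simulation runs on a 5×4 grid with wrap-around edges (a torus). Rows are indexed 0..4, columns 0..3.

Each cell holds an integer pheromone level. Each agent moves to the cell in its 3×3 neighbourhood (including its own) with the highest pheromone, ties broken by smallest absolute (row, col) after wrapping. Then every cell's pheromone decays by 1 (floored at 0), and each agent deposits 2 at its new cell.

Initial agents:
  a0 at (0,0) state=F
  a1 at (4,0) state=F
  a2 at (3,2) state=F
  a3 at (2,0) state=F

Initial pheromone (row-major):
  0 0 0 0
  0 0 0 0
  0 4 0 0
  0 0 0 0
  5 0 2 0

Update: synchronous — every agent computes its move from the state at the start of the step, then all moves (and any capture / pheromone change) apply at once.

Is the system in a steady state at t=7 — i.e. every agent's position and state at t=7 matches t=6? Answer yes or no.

t=1: a0@(4,0) a1@(4,0) a2@(2,1) a3@(2,1) | pheromone: 0 0 0 0 / 0 0 0 0 / 0 7 0 0 / 0 0 0 0 / 8 0 1 0
t=2: a0@(4,0) a1@(4,0) a2@(2,1) a3@(2,1) | pheromone: 0 0 0 0 / 0 0 0 0 / 0 10 0 0 / 0 0 0 0 / 11 0 0 0
t=3: a0@(4,0) a1@(4,0) a2@(2,1) a3@(2,1) | pheromone: 0 0 0 0 / 0 0 0 0 / 0 13 0 0 / 0 0 0 0 / 14 0 0 0
t=4: a0@(4,0) a1@(4,0) a2@(2,1) a3@(2,1) | pheromone: 0 0 0 0 / 0 0 0 0 / 0 16 0 0 / 0 0 0 0 / 17 0 0 0
t=5: a0@(4,0) a1@(4,0) a2@(2,1) a3@(2,1) | pheromone: 0 0 0 0 / 0 0 0 0 / 0 19 0 0 / 0 0 0 0 / 20 0 0 0
t=6: a0@(4,0) a1@(4,0) a2@(2,1) a3@(2,1) | pheromone: 0 0 0 0 / 0 0 0 0 / 0 22 0 0 / 0 0 0 0 / 23 0 0 0
t=7: a0@(4,0) a1@(4,0) a2@(2,1) a3@(2,1) | pheromone: 0 0 0 0 / 0 0 0 0 / 0 25 0 0 / 0 0 0 0 / 26 0 0 0

yes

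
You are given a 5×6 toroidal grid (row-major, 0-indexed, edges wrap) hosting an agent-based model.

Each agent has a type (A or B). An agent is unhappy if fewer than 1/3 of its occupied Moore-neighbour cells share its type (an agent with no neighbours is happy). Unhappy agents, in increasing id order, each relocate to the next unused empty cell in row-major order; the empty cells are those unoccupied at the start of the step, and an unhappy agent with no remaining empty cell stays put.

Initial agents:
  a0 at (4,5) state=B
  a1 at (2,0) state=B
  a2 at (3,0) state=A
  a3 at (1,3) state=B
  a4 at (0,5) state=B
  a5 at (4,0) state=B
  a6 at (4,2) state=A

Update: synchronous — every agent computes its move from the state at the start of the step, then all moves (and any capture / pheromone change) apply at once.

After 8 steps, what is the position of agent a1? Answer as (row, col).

t=1: a0@(4,5):B a1@(0,0):B a2@(0,1):A a3@(1,3):B a4@(0,5):B a5@(4,0):B a6@(4,2):A
t=2: (unchanged — steady state)

(0, 0)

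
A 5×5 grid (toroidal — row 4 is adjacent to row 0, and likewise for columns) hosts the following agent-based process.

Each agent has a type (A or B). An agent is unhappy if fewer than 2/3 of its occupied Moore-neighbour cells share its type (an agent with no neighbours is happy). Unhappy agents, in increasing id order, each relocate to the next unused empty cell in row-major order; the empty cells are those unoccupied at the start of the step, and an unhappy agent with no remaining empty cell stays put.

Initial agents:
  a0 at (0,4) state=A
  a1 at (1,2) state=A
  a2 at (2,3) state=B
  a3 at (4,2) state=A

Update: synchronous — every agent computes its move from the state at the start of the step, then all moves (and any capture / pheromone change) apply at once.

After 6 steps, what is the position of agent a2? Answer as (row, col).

t=1: a0@(0,4):A a1@(0,0):A a2@(0,1):B a3@(4,2):A
t=2: a0@(0,4):A a1@(0,2):A a2@(0,3):B a3@(1,0):A
t=3: a0@(0,0):A a1@(0,1):A a2@(1,1):B a3@(1,0):A
t=4: a0@(0,0):A a1@(0,1):A a2@(0,2):B a3@(1,0):A
t=5: a0@(0,0):A a1@(0,1):A a2@(0,3):B a3@(1,0):A
t=6: (unchanged — steady state)

(0, 3)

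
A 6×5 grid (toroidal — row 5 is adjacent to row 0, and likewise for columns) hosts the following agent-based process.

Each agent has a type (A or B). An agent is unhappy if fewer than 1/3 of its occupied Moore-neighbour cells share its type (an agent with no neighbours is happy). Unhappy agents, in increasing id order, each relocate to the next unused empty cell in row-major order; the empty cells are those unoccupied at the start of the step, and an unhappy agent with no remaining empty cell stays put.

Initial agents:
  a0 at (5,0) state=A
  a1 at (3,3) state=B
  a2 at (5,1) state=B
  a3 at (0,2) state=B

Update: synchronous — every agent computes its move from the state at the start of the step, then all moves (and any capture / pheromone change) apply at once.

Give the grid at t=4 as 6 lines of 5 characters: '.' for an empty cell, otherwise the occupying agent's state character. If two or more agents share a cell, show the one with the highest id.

t=1: a0@(0,0):A a1@(3,3):B a2@(5,1):B a3@(0,2):B
t=2: a0@(0,1):A a1@(3,3):B a2@(5,1):B a3@(0,2):B
t=3: a0@(0,0):A a1@(3,3):B a2@(5,1):B a3@(0,2):B
t=4: a0@(0,1):A a1@(3,3):B a2@(5,1):B a3@(0,2):B

.AB..
.....
.....
...B.
.....
.B...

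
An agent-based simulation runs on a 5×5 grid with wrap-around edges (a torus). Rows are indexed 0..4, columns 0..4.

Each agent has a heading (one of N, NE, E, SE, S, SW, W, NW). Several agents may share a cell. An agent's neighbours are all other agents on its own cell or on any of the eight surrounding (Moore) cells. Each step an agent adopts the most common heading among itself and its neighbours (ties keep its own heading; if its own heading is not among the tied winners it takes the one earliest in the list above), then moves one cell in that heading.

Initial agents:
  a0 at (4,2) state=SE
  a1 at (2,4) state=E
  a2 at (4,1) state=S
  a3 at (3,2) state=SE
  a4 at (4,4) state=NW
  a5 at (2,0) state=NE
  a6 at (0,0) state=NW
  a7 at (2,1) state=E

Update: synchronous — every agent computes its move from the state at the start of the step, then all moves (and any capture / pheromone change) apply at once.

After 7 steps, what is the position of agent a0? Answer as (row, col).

t=1: a0@(0,3):SE a1@(2,0):E a2@(0,2):SE a3@(4,3):SE a4@(3,3):NW a5@(2,1):E a6@(4,4):NW a7@(2,2):E
t=2: a0@(1,4):SE a1@(2,1):E a2@(1,3):SE a3@(0,4):SE a4@(2,2):NW a5@(2,2):E a6@(3,3):NW a7@(2,3):E
t=3: a0@(2,0):SE a1@(2,2):E a2@(2,4):SE a3@(1,0):SE a4@(2,3):E a5@(2,3):E a6@(2,2):NW a7@(2,4):E
t=4: a0@(3,1):SE a1@(2,3):E a2@(3,0):SE a3@(2,1):SE a4@(2,4):E a5@(2,4):E a6@(2,3):E a7@(2,0):E
t=5: a0@(4,2):SE a1@(2,4):E a2@(4,1):SE a3@(3,2):SE a4@(2,0):E a5@(2,0):E a6@(2,4):E a7@(2,1):E
t=6: a0@(0,3):SE a1@(2,0):E a2@(0,2):SE a3@(4,3):SE a4@(2,1):E a5@(2,1):E a6@(2,0):E a7@(2,2):E
t=7: a0@(1,4):SE a1@(2,1):E a2@(1,3):SE a3@(0,4):SE a4@(2,2):E a5@(2,2):E a6@(2,1):E a7@(2,3):E

(1, 4)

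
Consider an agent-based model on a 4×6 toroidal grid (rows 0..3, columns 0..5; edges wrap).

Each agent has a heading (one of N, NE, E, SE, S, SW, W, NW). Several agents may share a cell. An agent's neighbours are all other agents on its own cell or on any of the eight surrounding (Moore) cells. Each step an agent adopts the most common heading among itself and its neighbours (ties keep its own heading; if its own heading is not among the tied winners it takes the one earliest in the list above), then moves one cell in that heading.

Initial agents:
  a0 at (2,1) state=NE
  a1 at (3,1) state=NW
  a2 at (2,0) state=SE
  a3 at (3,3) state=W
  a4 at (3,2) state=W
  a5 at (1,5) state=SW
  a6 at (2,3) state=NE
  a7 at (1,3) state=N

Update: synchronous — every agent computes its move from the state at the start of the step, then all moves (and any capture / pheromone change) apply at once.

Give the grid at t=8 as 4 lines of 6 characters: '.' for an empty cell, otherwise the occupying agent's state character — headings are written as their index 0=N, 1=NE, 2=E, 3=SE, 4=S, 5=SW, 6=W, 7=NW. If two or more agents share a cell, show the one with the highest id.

t=1: a0@(1,2):NE a1@(2,0):NW a2@(3,1):SE a3@(3,2):W a4@(3,1):W a5@(2,4):SW a6@(2,2):W a7@(0,3):N
t=2: a0@(0,3):NE a1@(1,5):NW a2@(3,0):W a3@(3,1):W a4@(3,0):W a5@(3,3):SW a6@(2,1):W a7@(3,3):N
t=3: a0@(3,4):NE a1@(0,4):NW a2@(3,5):W a3@(3,0):W a4@(3,5):W a5@(0,2):SW a6@(2,0):W a7@(2,3):N
t=4: a0@(3,3):W a1@(0,3):W a2@(3,4):W a3@(3,5):W a4@(3,4):W a5@(1,1):SW a6@(2,5):W a7@(1,3):N
t=5: a0@(3,2):W a1@(0,2):W a2@(3,3):W a3@(3,4):W a4@(3,3):W a5@(2,0):SW a6@(2,4):W a7@(0,3):N
t=6: a0@(3,1):W a1@(0,1):W a2@(3,2):W a3@(3,3):W a4@(3,2):W a5@(3,5):SW a6@(2,3):W a7@(0,2):W
t=7: a0@(3,0):W a1@(0,0):W a2@(3,1):W a3@(3,2):W a4@(3,1):W a5@(0,4):SW a6@(2,2):W a7@(0,1):W
t=8: a0@(3,5):W a1@(0,5):W a2@(3,0):W a3@(3,1):W a4@(3,0):W a5@(1,3):SW a6@(2,1):W a7@(0,0):W

6....6
...5..
.6....
66...6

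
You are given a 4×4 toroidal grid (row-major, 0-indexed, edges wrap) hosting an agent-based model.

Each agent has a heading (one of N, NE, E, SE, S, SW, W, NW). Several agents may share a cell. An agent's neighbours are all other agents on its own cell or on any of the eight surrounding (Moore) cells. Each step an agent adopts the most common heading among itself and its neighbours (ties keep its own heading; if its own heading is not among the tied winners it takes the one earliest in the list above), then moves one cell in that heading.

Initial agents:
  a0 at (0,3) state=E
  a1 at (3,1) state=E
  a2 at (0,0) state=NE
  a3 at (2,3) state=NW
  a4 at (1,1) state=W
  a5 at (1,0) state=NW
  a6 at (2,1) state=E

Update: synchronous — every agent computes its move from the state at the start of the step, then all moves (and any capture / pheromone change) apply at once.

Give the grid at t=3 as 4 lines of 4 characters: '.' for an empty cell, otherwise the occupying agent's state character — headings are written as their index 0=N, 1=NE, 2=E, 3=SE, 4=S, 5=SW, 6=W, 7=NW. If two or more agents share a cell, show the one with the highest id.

t=1: a0@(0,0):E a1@(3,2):E a2@(0,1):E a3@(1,2):NW a4@(1,0):W a5@(0,3):NW a6@(2,2):E
t=2: a0@(0,1):E a1@(3,3):E a2@(0,2):E a3@(0,1):NW a4@(1,1):E a5@(3,2):NW a6@(2,3):E
t=3: a0@(0,2):E a1@(3,0):E a2@(0,3):E a3@(0,2):E a4@(1,2):E a5@(3,3):E a6@(2,0):E

..22
..2.
2...
2..2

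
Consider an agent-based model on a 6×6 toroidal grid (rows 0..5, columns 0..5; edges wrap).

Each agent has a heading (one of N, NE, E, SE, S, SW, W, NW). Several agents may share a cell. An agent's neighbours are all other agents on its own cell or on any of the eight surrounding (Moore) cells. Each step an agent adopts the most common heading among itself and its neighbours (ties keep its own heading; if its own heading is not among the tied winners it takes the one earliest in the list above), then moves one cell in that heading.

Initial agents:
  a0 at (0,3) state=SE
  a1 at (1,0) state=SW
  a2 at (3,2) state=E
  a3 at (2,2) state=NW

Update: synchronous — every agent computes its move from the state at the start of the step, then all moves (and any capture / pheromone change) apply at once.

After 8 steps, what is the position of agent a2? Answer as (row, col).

t=1: a0@(1,4):SE a1@(2,5):SW a2@(3,3):E a3@(1,1):NW
t=2: a0@(2,5):SE a1@(3,4):SW a2@(3,4):E a3@(0,0):NW
t=3: a0@(3,0):SE a1@(4,3):SW a2@(3,5):E a3@(5,5):NW
t=4: a0@(4,1):SE a1@(5,2):SW a2@(3,0):E a3@(4,4):NW
t=5: a0@(5,2):SE a1@(0,1):SW a2@(3,1):E a3@(3,3):NW
t=6: a0@(0,3):SE a1@(1,0):SW a2@(3,2):E a3@(2,2):NW
t=7: a0@(1,4):SE a1@(2,5):SW a2@(3,3):E a3@(1,1):NW
t=8: a0@(2,5):SE a1@(3,4):SW a2@(3,4):E a3@(0,0):NW

(3, 4)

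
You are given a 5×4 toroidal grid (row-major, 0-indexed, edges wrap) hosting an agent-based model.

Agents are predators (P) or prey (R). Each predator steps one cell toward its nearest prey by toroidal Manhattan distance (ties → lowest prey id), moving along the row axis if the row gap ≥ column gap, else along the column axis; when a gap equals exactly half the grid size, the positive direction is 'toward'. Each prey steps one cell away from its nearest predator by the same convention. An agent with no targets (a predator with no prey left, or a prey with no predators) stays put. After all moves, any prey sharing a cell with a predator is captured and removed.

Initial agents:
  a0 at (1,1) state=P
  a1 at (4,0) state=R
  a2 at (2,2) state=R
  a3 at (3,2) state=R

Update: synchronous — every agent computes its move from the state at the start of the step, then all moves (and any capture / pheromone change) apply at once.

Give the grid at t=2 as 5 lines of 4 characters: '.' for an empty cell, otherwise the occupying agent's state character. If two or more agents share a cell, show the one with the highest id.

t=1: a0@(2,1):P a1@(3,0):R a2@(3,2):R a3@(4,2):R
t=2: a0@(3,1):P a1@(4,0):R a2@(4,2):R a3@(0,2):R

..R.
....
....
.P..
R.R.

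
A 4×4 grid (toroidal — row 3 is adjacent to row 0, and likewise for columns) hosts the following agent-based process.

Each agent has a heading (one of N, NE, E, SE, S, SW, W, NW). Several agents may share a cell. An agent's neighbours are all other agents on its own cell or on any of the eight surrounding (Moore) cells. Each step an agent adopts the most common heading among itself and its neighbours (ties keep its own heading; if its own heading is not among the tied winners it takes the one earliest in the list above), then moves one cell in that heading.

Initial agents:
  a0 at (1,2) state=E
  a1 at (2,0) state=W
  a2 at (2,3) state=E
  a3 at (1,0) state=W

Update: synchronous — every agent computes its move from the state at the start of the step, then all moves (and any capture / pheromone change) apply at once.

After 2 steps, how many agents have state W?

t=1: a0@(1,3):E a1@(2,3):W a2@(2,0):E a3@(1,3):W
t=2: a0@(1,0):E a1@(2,2):W a2@(2,1):E a3@(1,2):W

2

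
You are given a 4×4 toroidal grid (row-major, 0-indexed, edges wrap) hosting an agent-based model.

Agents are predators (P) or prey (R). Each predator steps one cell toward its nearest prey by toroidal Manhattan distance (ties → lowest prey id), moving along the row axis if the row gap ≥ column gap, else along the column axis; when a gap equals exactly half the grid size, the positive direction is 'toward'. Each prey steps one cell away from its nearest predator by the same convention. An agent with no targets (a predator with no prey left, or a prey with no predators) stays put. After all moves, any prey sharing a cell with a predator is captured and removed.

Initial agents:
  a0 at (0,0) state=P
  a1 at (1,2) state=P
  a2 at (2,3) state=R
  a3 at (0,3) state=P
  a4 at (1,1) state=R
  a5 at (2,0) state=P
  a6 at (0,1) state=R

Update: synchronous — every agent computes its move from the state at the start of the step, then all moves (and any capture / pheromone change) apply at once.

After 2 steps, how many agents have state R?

t=1: a0@(0,1):P a1@(1,1):P a2@(2,2):R a3@(1,3):P a4@(1,0):R a5@(2,3):P a6@(0,2):R
t=2: a0@(0,2):P a1@(1,0):P a2@(2,1):R a3@(1,0):P a4@(1,3):R a5@(2,2):P a6@(0,3):R

3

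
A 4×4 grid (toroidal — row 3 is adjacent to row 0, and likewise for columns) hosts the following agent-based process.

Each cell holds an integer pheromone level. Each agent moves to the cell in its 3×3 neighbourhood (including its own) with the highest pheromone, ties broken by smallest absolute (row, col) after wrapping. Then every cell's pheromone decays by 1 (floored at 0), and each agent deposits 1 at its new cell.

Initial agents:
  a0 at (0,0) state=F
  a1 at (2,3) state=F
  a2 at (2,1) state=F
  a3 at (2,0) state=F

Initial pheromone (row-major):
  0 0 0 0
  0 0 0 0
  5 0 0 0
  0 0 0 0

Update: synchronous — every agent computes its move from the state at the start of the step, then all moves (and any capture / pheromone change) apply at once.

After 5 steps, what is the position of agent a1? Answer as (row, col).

t=1: a0@(0,0) a1@(2,0) a2@(2,0) a3@(2,0) | pheromone: 1 0 0 0 / 0 0 0 0 / 7 0 0 0 / 0 0 0 0
t=2: a0@(0,0) a1@(2,0) a2@(2,0) a3@(2,0) | pheromone: 1 0 0 0 / 0 0 0 0 / 9 0 0 0 / 0 0 0 0
t=3: a0@(0,0) a1@(2,0) a2@(2,0) a3@(2,0) | pheromone: 1 0 0 0 / 0 0 0 0 / 11 0 0 0 / 0 0 0 0
t=4: a0@(0,0) a1@(2,0) a2@(2,0) a3@(2,0) | pheromone: 1 0 0 0 / 0 0 0 0 / 13 0 0 0 / 0 0 0 0
t=5: a0@(0,0) a1@(2,0) a2@(2,0) a3@(2,0) | pheromone: 1 0 0 0 / 0 0 0 0 / 15 0 0 0 / 0 0 0 0

(2, 0)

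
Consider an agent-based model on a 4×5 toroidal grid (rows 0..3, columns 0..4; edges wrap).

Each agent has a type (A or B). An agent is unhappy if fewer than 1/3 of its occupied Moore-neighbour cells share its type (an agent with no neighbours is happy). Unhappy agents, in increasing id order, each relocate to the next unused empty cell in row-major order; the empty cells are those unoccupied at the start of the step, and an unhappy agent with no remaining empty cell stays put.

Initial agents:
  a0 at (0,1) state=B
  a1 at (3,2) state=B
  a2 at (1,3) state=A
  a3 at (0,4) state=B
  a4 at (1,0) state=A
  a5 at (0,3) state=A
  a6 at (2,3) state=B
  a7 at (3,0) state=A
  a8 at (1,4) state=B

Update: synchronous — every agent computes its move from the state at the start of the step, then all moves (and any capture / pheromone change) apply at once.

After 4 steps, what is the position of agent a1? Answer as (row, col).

(3, 2)

t=1: a0@(0,1):B a1@(3,2):B a2@(0,0):A a3@(0,2):B a4@(1,1):A a5@(1,2):A a6@(2,3):B a7@(2,0):A a8@(1,4):B
t=2: a0@(0,1):B a1@(3,2):B a2@(0,0):A a3@(0,2):B a4@(1,1):A a5@(0,3):A a6@(2,3):B a7@(2,0):A a8@(1,4):B
t=3: a0@(0,1):B a1@(3,2):B a2@(0,0):A a3@(0,2):B a4@(1,1):A a5@(0,4):A a6@(2,3):B a7@(2,0):A a8@(1,0):B
t=4: a0@(0,1):B a1@(3,2):B a2@(0,0):A a3@(0,2):B a4@(1,1):A a5@(0,4):A a6@(2,3):B a7@(2,0):A a8@(0,3):B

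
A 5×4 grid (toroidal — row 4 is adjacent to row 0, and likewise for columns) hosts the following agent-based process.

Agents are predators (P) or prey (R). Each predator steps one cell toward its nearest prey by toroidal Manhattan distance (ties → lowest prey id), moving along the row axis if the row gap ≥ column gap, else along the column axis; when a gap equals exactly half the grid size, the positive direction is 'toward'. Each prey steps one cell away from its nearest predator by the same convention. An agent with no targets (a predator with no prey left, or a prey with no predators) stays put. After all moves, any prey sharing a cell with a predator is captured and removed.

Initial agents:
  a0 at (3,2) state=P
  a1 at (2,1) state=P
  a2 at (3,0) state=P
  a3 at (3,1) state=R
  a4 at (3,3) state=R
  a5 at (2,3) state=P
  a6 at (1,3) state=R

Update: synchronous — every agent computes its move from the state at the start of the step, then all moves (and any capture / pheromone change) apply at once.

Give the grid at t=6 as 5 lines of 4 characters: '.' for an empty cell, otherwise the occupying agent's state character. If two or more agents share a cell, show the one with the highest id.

t=1: a0@(3,1):P a1@(3,1):P a2@(3,1):P a3@(3,0):R a4@(3,0):R a5@(3,3):P a6@(0,3):R
t=2: a0@(3,0):P a1@(3,0):P a2@(3,0):P a3@(3,3):R a4@(3,3):R a5@(3,0):P a6@(1,3):R
t=3: a0@(3,3):P a1@(3,3):P a2@(3,3):P a3@(3,2):R a4@(3,2):R a5@(3,3):P a6@(0,3):R
t=4: a0@(3,2):P a1@(3,2):P a2@(3,2):P a3@(3,1):R a4@(3,1):R a5@(3,2):P a6@(1,3):R
t=5: a0@(3,1):P a1@(3,1):P a2@(3,1):P a3@(3,0):R a4@(3,0):R a5@(3,1):P a6@(0,3):R
t=6: a0@(3,0):P a1@(3,0):P a2@(3,0):P a3@(3,3):R a4@(3,3):R a5@(3,0):P a6@(1,3):R

....
...R
....
P..R
....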